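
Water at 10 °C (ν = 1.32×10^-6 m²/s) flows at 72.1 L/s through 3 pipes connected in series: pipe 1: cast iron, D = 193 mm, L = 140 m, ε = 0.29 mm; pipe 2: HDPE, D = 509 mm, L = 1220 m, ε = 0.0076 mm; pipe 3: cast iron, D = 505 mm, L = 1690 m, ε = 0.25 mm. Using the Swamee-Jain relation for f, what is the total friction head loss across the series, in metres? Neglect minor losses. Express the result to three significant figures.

Pipe 1: V = 2.465 m/s, Re = 3.60×10^5, ε/D = 0.00150, f = 0.02249, h_1 = f(L/D)V²/2g = 5.050 m
Pipe 2: V = 0.3543 m/s, Re = 1.37×10^5, ε/D = 1.49×10^-5, f = 0.01686, h_2 = f(L/D)V²/2g = 0.2586 m
Pipe 3: V = 0.3600 m/s, Re = 1.38×10^5, ε/D = 4.95×10^-4, f = 0.01963, h_3 = f(L/D)V²/2g = 0.4338 m
Series → Q common, losses add: H = Σh = 5.743 m

H ≈ 5.74 m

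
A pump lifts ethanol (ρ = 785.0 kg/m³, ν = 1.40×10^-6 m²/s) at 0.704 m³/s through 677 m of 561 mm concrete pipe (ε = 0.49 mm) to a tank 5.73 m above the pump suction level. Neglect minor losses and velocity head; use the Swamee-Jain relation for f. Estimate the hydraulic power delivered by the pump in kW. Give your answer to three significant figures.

V = 4Q/(πD²) = 2.848 m/s; Re = 1.14×10^6; ε/D = 8.73×10^-4; f = 0.01939
h_f = f(L/D)V²/2g = 9.672 m
Total head H = z + h_f = 5.73 + 9.672 = 15.40 m
P_hyd = ρgQH = 785.0·9.81·0.704·15.40 = 83.50 kW

P_hyd ≈ 83.5 kW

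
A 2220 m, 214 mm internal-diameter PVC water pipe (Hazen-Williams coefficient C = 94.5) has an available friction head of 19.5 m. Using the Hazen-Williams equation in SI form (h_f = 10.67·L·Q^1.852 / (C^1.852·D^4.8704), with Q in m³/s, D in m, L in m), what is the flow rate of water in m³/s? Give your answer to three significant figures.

Q ≈ 0.0354 m³/s

Rearranging: Q = [h_f·C^1.852·D^4.8704 / (10.67·L)]^(1/1.852)
Q = [19.5·94.5^1.852·0.214^4.8704 / (10.67·2220)]^0.540 = 0.03540 m³/s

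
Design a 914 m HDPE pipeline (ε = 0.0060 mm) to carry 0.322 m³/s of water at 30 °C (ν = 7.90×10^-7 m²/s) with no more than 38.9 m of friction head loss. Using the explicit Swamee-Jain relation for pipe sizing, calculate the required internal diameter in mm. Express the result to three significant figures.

D ≈ 297 mm

Swamee-Jain (Type III): D = 0.66·[ε^1.25·(LQ²/(gh_f))^4.75 + ν·Q^9.4·(L/(gh_f))^5.2]^0.04
LQ²/(gh_f) = 0.2483; L/(gh_f) = 2.395
Term 1 = ε^1.25·(…)^4.75 = 3.97×10^-10; Term 2 = ν·Q^9.4·(…)^5.2 = 1.75×10^-9
D = 0.66·(3.97×10^-10 + 1.75×10^-9)^0.04 = 0.2971 m = 297 mm
Check: V = 4.65 m/s, Re = 1.75×10^6, f = 0.01125, h_f = 38.1 m ≈ 38.9 m ✓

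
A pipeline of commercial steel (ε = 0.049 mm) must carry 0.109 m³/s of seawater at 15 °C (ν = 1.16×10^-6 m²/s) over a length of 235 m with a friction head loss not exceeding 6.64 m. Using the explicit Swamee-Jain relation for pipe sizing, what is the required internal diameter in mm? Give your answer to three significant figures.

D ≈ 225 mm

Swamee-Jain (Type III): D = 0.66·[ε^1.25·(LQ²/(gh_f))^4.75 + ν·Q^9.4·(L/(gh_f))^5.2]^0.04
LQ²/(gh_f) = 0.04286; L/(gh_f) = 3.608
Term 1 = ε^1.25·(…)^4.75 = 1.30×10^-12; Term 2 = ν·Q^9.4·(…)^5.2 = 8.20×10^-13
D = 0.66·(1.30×10^-12 + 8.20×10^-13)^0.04 = 0.2252 m = 225 mm
Check: V = 2.74 m/s, Re = 5.31×10^5, f = 0.01560, h_f = 6.21 m ≈ 6.64 m ✓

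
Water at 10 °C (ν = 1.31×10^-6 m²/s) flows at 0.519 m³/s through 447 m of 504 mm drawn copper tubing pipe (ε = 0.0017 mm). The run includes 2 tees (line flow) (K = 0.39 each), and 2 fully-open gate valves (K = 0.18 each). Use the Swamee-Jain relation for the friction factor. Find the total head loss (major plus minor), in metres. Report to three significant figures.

H_L ≈ 3.97 m

V = 4Q/(πD²) = 2.601 m/s; V²/2g = 0.3449 m
Re = 1.00×10^6, ε/D = 3.37×10^-6 → f = 0.01169 (Swamee-Jain)
Major: h_f = f(L/D)·V²/2g = 0.01169·886.9·0.3449 = 3.576 m
Minor: ΣK = 1.14; h_m = ΣK·V²/2g = 0.3932 m
Total H_L = 3.576 + 0.3932 = 3.970 m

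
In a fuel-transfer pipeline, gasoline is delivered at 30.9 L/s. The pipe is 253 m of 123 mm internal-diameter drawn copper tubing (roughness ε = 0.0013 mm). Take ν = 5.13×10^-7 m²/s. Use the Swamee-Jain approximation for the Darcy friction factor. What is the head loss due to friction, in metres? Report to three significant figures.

h_f ≈ 9.06 m

V = 4Q/(πD²) = 4·0.0309/(π·0.123²) = 2.601 m/s
Re = VD/ν = 2.601·0.123/5.13×10^-7 = 6.24×10^5 → turbulent
ε/D = 0.0013/123 = 1.06×10^-5
Swamee-Jain: f = 0.01278
h_f = f(L/D)V²/(2g) = 0.01278·(253/0.123)·2.601²/(2·9.81) = 9.063 m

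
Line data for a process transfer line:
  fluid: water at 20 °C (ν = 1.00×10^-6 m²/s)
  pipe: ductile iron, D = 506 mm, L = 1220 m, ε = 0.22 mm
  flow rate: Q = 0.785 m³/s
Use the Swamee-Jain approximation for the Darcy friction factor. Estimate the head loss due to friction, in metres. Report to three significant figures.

V = 4Q/(πD²) = 4·0.785/(π·0.506²) = 3.904 m/s
Re = VD/ν = 3.904·0.506/1.00×10^-6 = 1.98×10^6 → turbulent
ε/D = 0.22/506 = 4.35×10^-4
Swamee-Jain: f = 0.01655
h_f = f(L/D)V²/(2g) = 0.01655·(1220/0.506)·3.904²/(2·9.81) = 31.00 m

h_f ≈ 31.0 m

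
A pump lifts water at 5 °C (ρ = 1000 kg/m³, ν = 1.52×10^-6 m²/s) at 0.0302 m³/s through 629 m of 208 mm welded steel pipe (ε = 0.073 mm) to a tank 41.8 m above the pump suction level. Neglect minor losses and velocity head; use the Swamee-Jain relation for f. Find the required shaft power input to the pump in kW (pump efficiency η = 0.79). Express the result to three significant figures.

P_shaft ≈ 16.6 kW

V = 4Q/(πD²) = 0.8888 m/s; Re = 1.22×10^5; ε/D = 3.51×10^-4; f = 0.01921
h_f = f(L/D)V²/2g = 2.339 m
Total head H = z + h_f = 41.8 + 2.339 = 44.14 m
P_hyd = ρgQH = 1000·9.81·0.0302·44.14 = 13.08 kW
P_shaft = P_hyd/η = 13.08/0.79 = 16.55 kW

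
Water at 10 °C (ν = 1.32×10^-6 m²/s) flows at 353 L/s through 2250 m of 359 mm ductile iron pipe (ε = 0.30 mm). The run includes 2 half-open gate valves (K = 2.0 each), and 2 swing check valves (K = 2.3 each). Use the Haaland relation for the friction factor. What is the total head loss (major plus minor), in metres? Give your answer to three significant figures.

H_L ≈ 79.8 m

V = 4Q/(πD²) = 3.487 m/s; V²/2g = 0.6199 m
Re = 9.48×10^5, ε/D = 8.36×10^-4 → f = 0.01916 (Haaland)
Major: h_f = f(L/D)·V²/2g = 0.01916·6267·0.6199 = 74.44 m
Minor: ΣK = 8.60; h_m = ΣK·V²/2g = 5.331 m
Total H_L = 74.44 + 5.331 = 79.77 m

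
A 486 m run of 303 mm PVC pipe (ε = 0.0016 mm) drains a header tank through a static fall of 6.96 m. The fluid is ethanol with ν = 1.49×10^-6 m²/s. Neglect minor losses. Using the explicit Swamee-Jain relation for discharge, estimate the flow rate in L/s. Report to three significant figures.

Q ≈ 183 L/s

Swamee-Jain (Type II): Q = -0.965·√(gD⁵h_f/L)·ln[ε/(3.7D) + √(3.17ν²L/(gD³h_f))]
√(gD⁵h_f/L) = √(9.81·0.303⁵·6.96/486) = 0.01894
ε/(3.7D) = 1.43×10^-6; √(3.17ν²L/(gD³h_f)) = 4.24×10^-5
Q = -0.965·0.01894·ln(4.386×10^-5) = 0.1834 m³/s
Check: V = 2.54 m/s, Re = 5.17×10^5, f = 0.01310, h_f = 6.93 m ≈ 6.96 m ✓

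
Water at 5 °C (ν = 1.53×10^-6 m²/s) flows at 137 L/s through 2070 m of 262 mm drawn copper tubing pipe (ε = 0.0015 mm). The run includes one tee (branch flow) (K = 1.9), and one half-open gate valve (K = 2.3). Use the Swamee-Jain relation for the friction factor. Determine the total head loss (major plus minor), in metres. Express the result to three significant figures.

H_L ≈ 36.5 m

V = 4Q/(πD²) = 2.541 m/s; V²/2g = 0.3291 m
Re = 4.35×10^5, ε/D = 5.73×10^-6 → f = 0.01351 (Swamee-Jain)
Major: h_f = f(L/D)·V²/2g = 0.01351·7901·0.3291 = 35.12 m
Minor: ΣK = 4.20; h_m = ΣK·V²/2g = 1.382 m
Total H_L = 35.12 + 1.382 = 36.51 m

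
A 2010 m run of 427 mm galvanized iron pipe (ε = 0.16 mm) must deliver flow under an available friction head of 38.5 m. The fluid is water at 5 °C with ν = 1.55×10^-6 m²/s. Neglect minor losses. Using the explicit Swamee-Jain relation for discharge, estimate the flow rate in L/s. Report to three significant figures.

Swamee-Jain (Type II): Q = -0.965·√(gD⁵h_f/L)·ln[ε/(3.7D) + √(3.17ν²L/(gD³h_f))]
√(gD⁵h_f/L) = √(9.81·0.427⁵·38.5/2010) = 0.05165
ε/(3.7D) = 1.01×10^-4; √(3.17ν²L/(gD³h_f)) = 2.28×10^-5
Q = -0.965·0.05165·ln(1.241×10^-4) = 0.4483 m³/s
Check: V = 3.13 m/s, Re = 8.62×10^5, f = 0.01648, h_f = 38.7 m ≈ 38.5 m ✓

Q ≈ 448 L/s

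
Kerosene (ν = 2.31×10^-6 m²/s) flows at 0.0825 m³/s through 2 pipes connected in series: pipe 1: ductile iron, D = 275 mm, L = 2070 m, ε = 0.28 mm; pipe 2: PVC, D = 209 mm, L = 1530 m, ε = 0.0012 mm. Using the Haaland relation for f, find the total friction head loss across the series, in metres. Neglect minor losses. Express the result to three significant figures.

H ≈ 48.7 m

Pipe 1: V = 1.389 m/s, Re = 1.65×10^5, ε/D = 0.00102, f = 0.02122, h_1 = f(L/D)V²/2g = 15.70 m
Pipe 2: V = 2.405 m/s, Re = 2.18×10^5, ε/D = 5.74×10^-6, f = 0.01528, h_2 = f(L/D)V²/2g = 32.98 m
Series → Q common, losses add: H = Σh = 48.68 m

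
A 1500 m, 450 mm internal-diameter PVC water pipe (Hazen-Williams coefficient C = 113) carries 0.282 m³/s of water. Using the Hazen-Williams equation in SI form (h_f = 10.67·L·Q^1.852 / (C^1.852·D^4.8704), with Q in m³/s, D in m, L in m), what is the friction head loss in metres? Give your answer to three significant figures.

h_f ≈ 11.8 m

h_f = 10.67·1500·0.282^1.852 / (113^1.852·0.450^4.8704) = 11.83 m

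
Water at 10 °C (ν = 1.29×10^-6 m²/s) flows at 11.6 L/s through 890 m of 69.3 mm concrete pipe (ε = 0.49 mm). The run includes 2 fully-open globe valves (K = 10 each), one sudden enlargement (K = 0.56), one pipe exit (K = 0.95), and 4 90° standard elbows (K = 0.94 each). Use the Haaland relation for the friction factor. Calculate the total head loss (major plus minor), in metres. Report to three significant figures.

H_L ≈ 225 m

V = 4Q/(πD²) = 3.075 m/s; V²/2g = 0.4821 m
Re = 1.65×10^5, ε/D = 0.00707 → f = 0.03431 (Haaland)
Major: h_f = f(L/D)·V²/2g = 0.03431·12843·0.4821 = 212.4 m
Minor: ΣK = 25.3; h_m = ΣK·V²/2g = 12.18 m
Total H_L = 212.4 + 12.18 = 224.6 m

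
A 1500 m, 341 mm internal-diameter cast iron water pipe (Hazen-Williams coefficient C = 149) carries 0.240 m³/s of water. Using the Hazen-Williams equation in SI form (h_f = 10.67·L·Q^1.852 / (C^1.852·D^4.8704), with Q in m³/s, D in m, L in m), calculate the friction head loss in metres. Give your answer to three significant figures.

h_f = 10.67·1500·0.240^1.852 / (149^1.852·0.341^4.8704) = 20.29 m

h_f ≈ 20.3 m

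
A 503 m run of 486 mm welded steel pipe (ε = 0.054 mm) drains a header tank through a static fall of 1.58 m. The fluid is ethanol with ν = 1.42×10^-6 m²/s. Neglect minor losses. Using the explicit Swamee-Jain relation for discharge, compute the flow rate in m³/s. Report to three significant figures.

Q ≈ 0.266 m³/s

Swamee-Jain (Type II): Q = -0.965·√(gD⁵h_f/L)·ln[ε/(3.7D) + √(3.17ν²L/(gD³h_f))]
√(gD⁵h_f/L) = √(9.81·0.486⁵·1.58/503) = 0.02890
ε/(3.7D) = 3.00×10^-5; √(3.17ν²L/(gD³h_f)) = 4.25×10^-5
Q = -0.965·0.02890·ln(7.254×10^-5) = 0.2659 m³/s
Check: V = 1.43 m/s, Re = 4.90×10^5, f = 0.01463, h_f = 1.58 m ≈ 1.58 m ✓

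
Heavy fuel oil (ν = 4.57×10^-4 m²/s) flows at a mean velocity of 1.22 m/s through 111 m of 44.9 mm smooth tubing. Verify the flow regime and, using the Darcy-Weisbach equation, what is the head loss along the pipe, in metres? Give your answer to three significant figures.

h_f ≈ 100 m

Re = VD/ν = 1.22·0.04490/4.57×10^-4 = 120 → laminar (Re < 2300)
f = 64/Re = 0.5339
h_f = f(L/D)V²/(2g) = 0.5339·(111/0.04490)·1.22²/(2·9.81) = 100.1 m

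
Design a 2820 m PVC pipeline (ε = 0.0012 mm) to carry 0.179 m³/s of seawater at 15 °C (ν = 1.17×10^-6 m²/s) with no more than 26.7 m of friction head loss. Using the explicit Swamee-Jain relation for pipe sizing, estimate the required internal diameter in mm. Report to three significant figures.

Swamee-Jain (Type III): D = 0.66·[ε^1.25·(LQ²/(gh_f))^4.75 + ν·Q^9.4·(L/(gh_f))^5.2]^0.04
LQ²/(gh_f) = 0.3450; L/(gh_f) = 10.77
Term 1 = ε^1.25·(…)^4.75 = 2.53×10^-10; Term 2 = ν·Q^9.4·(…)^5.2 = 2.58×10^-8
D = 0.66·(2.53×10^-10 + 2.58×10^-8)^0.04 = 0.3282 m = 328 mm
Check: V = 2.12 m/s, Re = 5.93×10^5, f = 0.01276, h_f = 25.0 m ≈ 26.7 m ✓

D ≈ 328 mm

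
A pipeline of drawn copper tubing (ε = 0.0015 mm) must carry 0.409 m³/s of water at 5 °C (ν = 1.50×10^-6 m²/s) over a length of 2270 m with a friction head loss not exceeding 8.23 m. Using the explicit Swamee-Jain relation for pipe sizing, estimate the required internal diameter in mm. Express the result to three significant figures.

D ≈ 552 mm

Swamee-Jain (Type III): D = 0.66·[ε^1.25·(LQ²/(gh_f))^4.75 + ν·Q^9.4·(L/(gh_f))^5.2]^0.04
LQ²/(gh_f) = 4.703; L/(gh_f) = 28.12
Term 1 = ε^1.25·(…)^4.75 = 8.20×10^-5; Term 2 = ν·Q^9.4·(…)^5.2 = 0.0115
D = 0.66·(8.20×10^-5 + 0.0115)^0.04 = 0.5522 m = 552 mm
Check: V = 1.71 m/s, Re = 6.29×10^5, f = 0.01262, h_f = 7.71 m ≈ 8.23 m ✓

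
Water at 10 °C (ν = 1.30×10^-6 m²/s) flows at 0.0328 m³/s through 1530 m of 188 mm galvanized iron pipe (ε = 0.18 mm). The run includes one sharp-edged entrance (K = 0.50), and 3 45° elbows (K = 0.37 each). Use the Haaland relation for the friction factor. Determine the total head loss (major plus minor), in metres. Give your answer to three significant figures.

H_L ≈ 12.2 m

V = 4Q/(πD²) = 1.182 m/s; V²/2g = 0.07116 m
Re = 1.71×10^5, ε/D = 9.57×10^-4 → f = 0.02094 (Haaland)
Major: h_f = f(L/D)·V²/2g = 0.02094·8138·0.07116 = 12.12 m
Minor: ΣK = 1.61; h_m = ΣK·V²/2g = 0.1146 m
Total H_L = 12.12 + 0.1146 = 12.24 m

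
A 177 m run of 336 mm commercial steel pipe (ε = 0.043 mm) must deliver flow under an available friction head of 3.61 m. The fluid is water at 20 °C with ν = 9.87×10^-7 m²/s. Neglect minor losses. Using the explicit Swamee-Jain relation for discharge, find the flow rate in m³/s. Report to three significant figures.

Q ≈ 0.277 m³/s

Swamee-Jain (Type II): Q = -0.965·√(gD⁵h_f/L)·ln[ε/(3.7D) + √(3.17ν²L/(gD³h_f))]
√(gD⁵h_f/L) = √(9.81·0.336⁵·3.61/177) = 0.02927
ε/(3.7D) = 3.46×10^-5; √(3.17ν²L/(gD³h_f)) = 2.02×10^-5
Q = -0.965·0.02927·ln(5.476×10^-5) = 0.2772 m³/s
Check: V = 3.13 m/s, Re = 1.06×10^6, f = 0.01384, h_f = 3.63 m ≈ 3.61 m ✓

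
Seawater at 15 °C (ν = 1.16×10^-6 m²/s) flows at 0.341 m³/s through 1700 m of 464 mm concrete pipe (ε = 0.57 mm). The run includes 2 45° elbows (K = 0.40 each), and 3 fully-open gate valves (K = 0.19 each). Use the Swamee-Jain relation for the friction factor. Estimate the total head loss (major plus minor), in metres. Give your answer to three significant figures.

H_L ≈ 16.3 m

V = 4Q/(πD²) = 2.017 m/s; V²/2g = 0.2073 m
Re = 8.07×10^5, ε/D = 0.00123 → f = 0.02108 (Swamee-Jain)
Major: h_f = f(L/D)·V²/2g = 0.02108·3664·0.2073 = 16.01 m
Minor: ΣK = 1.37; h_m = ΣK·V²/2g = 0.2840 m
Total H_L = 16.01 + 0.2840 = 16.29 m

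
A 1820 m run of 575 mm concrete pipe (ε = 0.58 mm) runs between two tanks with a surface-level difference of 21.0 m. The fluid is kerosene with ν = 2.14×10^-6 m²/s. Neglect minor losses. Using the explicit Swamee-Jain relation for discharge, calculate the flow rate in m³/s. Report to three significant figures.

Swamee-Jain (Type II): Q = -0.965·√(gD⁵h_f/L)·ln[ε/(3.7D) + √(3.17ν²L/(gD³h_f))]
√(gD⁵h_f/L) = √(9.81·0.575⁵·21.0/1820) = 0.08435
ε/(3.7D) = 2.73×10^-4; √(3.17ν²L/(gD³h_f)) = 2.60×10^-5
Q = -0.965·0.08435·ln(2.986×10^-4) = 0.6606 m³/s
Check: V = 2.54 m/s, Re = 6.84×10^5, f = 0.02022, h_f = 21.1 m ≈ 21.0 m ✓

Q ≈ 0.661 m³/s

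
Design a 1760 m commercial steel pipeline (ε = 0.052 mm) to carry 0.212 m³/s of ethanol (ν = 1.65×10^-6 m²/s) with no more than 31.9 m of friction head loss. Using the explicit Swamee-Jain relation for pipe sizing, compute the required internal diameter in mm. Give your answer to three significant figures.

Swamee-Jain (Type III): D = 0.66·[ε^1.25·(LQ²/(gh_f))^4.75 + ν·Q^9.4·(L/(gh_f))^5.2]^0.04
LQ²/(gh_f) = 0.2528; L/(gh_f) = 5.624
Term 1 = ε^1.25·(…)^4.75 = 6.43×10^-9; Term 2 = ν·Q^9.4·(…)^5.2 = 6.10×10^-9
D = 0.66·(6.43×10^-9 + 6.10×10^-9)^0.04 = 0.3188 m = 319 mm
Check: V = 2.66 m/s, Re = 5.13×10^5, f = 0.01512, h_f = 30.0 m ≈ 31.9 m ✓

D ≈ 319 mm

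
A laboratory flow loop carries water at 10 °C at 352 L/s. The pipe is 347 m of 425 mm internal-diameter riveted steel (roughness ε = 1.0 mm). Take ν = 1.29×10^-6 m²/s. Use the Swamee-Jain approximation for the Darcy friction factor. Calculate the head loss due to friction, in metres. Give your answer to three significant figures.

V = 4Q/(πD²) = 4·0.352/(π·0.425²) = 2.481 m/s
Re = VD/ν = 2.481·0.425/1.29×10^-6 = 8.17×10^5 → turbulent
ε/D = 1.0/425 = 0.00235
Swamee-Jain: f = 0.02475
h_f = f(L/D)V²/(2g) = 0.02475·(347/0.425)·2.481²/(2·9.81) = 6.341 m

h_f ≈ 6.34 m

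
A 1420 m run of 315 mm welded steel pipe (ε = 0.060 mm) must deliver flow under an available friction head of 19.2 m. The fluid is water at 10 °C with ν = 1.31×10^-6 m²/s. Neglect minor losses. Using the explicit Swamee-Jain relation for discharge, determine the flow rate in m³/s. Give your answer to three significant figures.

Q ≈ 0.183 m³/s

Swamee-Jain (Type II): Q = -0.965·√(gD⁵h_f/L)·ln[ε/(3.7D) + √(3.17ν²L/(gD³h_f))]
√(gD⁵h_f/L) = √(9.81·0.315⁵·19.2/1420) = 0.02028
ε/(3.7D) = 5.15×10^-5; √(3.17ν²L/(gD³h_f)) = 3.62×10^-5
Q = -0.965·0.02028·ln(8.770×10^-5) = 0.1828 m³/s
Check: V = 2.35 m/s, Re = 5.64×10^5, f = 0.01526, h_f = 19.3 m ≈ 19.2 m ✓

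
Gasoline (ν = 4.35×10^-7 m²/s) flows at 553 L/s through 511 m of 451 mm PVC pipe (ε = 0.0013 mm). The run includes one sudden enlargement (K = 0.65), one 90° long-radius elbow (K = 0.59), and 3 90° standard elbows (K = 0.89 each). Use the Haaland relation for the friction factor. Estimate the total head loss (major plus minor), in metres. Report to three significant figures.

V = 4Q/(πD²) = 3.462 m/s; V²/2g = 0.6108 m
Re = 3.59×10^6, ε/D = 2.88×10^-6 → f = 0.009566 (Haaland)
Major: h_f = f(L/D)·V²/2g = 0.009566·1133·0.6108 = 6.620 m
Minor: ΣK = 3.91; h_m = ΣK·V²/2g = 2.388 m
Total H_L = 6.620 + 2.388 = 9.008 m

H_L ≈ 9.01 m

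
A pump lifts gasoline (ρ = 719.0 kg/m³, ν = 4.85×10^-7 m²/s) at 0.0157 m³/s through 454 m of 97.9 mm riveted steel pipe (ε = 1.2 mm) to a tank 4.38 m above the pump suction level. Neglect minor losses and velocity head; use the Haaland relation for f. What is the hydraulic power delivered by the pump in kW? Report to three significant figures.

P_hyd ≈ 5.14 kW

V = 4Q/(πD²) = 2.086 m/s; Re = 4.21×10^5; ε/D = 0.0123; f = 0.04085
h_f = f(L/D)V²/2g = 42.01 m
Total head H = z + h_f = 4.38 + 42.01 = 46.39 m
P_hyd = ρgQH = 719.0·9.81·0.0157·46.39 = 5.137 kW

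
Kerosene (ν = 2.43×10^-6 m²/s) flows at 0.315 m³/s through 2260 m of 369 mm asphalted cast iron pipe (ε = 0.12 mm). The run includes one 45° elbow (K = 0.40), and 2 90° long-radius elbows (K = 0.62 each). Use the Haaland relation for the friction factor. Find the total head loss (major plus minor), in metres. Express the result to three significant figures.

V = 4Q/(πD²) = 2.946 m/s; V²/2g = 0.4422 m
Re = 4.47×10^5, ε/D = 3.25×10^-4 → f = 0.01647 (Haaland)
Major: h_f = f(L/D)·V²/2g = 0.01647·6125·0.4422 = 44.61 m
Minor: ΣK = 1.64; h_m = ΣK·V²/2g = 0.7252 m
Total H_L = 44.61 + 0.7252 = 45.33 m

H_L ≈ 45.3 m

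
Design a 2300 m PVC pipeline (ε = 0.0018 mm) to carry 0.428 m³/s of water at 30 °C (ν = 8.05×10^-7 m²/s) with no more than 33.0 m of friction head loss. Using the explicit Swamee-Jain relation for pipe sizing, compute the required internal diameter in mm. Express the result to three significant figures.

D ≈ 412 mm

Swamee-Jain (Type III): D = 0.66·[ε^1.25·(LQ²/(gh_f))^4.75 + ν·Q^9.4·(L/(gh_f))^5.2]^0.04
LQ²/(gh_f) = 1.301; L/(gh_f) = 7.105
Term 1 = ε^1.25·(…)^4.75 = 2.30×10^-7; Term 2 = ν·Q^9.4·(…)^5.2 = 7.40×10^-6
D = 0.66·(2.30×10^-7 + 7.40×10^-6)^0.04 = 0.4120 m = 412 mm
Check: V = 3.21 m/s, Re = 1.64×10^6, f = 0.01084, h_f = 31.8 m ≈ 33.0 m ✓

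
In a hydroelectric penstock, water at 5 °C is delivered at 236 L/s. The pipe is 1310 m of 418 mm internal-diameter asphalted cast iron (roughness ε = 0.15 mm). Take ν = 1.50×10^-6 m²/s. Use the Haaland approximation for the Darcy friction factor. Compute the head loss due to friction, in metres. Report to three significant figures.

h_f ≈ 7.87 m

V = 4Q/(πD²) = 4·0.236/(π·0.418²) = 1.720 m/s
Re = VD/ν = 1.720·0.418/1.50×10^-6 = 4.79×10^5 → turbulent
ε/D = 0.15/418 = 3.59×10^-4
Haaland: f = 0.01665
h_f = f(L/D)V²/(2g) = 0.01665·(1310/0.418)·1.720²/(2·9.81) = 7.866 m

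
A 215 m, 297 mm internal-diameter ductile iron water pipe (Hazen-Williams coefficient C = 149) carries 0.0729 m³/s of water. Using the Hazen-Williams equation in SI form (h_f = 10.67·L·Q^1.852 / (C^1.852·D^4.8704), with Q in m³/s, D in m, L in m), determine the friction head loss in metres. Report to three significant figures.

h_f = 10.67·215·0.0729^1.852 / (149^1.852·0.297^4.8704) = 0.6274 m

h_f ≈ 0.627 m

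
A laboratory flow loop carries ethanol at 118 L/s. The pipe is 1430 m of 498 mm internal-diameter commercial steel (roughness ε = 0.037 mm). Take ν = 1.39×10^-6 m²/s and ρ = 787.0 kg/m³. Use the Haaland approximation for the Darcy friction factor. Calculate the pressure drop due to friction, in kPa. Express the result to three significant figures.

V = 4Q/(πD²) = 4·0.118/(π·0.498²) = 0.6058 m/s
Re = VD/ν = 0.6058·0.498/1.39×10^-6 = 2.17×10^5 → turbulent
ε/D = 0.037/498 = 7.43×10^-5
Haaland: f = 0.01579
h_f = f(L/D)V²/(2g) = 0.01579·(1430/0.498)·0.6058²/(2·9.81) = 0.8480 m
Δp = ρg·h_f = 787.0·9.81·0.8480 = 6.547 kPa

Δp ≈ 6.55 kPa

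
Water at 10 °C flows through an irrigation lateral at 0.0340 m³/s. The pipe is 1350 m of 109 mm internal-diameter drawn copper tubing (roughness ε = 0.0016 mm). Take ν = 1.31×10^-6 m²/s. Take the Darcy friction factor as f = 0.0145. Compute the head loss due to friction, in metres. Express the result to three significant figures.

V = 4Q/(πD²) = 4·0.0340/(π·0.109²) = 3.644 m/s
h_f = f(L/D)V²/(2g) = 0.01450·(1350/0.109)·3.644²/(2·9.81) = 121.5 m

h_f ≈ 122 m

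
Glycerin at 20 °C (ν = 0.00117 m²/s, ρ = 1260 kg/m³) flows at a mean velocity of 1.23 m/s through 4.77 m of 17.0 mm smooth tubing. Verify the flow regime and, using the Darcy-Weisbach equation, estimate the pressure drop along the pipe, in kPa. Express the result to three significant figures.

Re = VD/ν = 1.23·0.01700/0.00117 = 17.9 → laminar (Re < 2300)
f = 64/Re = 3.581
h_f = f(L/D)V²/(2g) = 3.581·(4.77/0.01700)·1.23²/(2·9.81) = 77.48 m
Δp = ρg·h_f = 1260·9.81·77.48 = 957.7 kPa

Δp ≈ 958 kPa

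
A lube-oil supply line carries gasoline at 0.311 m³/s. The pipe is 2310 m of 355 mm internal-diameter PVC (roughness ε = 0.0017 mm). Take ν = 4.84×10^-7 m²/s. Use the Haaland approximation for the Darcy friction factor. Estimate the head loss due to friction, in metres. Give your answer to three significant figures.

h_f ≈ 33.6 m

V = 4Q/(πD²) = 4·0.311/(π·0.355²) = 3.142 m/s
Re = VD/ν = 3.142·0.355/4.84×10^-7 = 2.30×10^6 → turbulent
ε/D = 0.0017/355 = 4.79×10^-6
Haaland: f = 0.01026
h_f = f(L/D)V²/(2g) = 0.01026·(2310/0.355)·3.142²/(2·9.81) = 33.61 m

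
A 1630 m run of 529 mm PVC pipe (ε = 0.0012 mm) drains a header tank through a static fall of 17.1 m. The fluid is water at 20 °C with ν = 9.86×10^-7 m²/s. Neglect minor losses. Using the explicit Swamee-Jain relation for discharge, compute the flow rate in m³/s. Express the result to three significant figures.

Swamee-Jain (Type II): Q = -0.965·√(gD⁵h_f/L)·ln[ε/(3.7D) + √(3.17ν²L/(gD³h_f))]
√(gD⁵h_f/L) = √(9.81·0.529⁵·17.1/1630) = 0.06529
ε/(3.7D) = 6.13×10^-7; √(3.17ν²L/(gD³h_f)) = 1.42×10^-5
Q = -0.965·0.06529·ln(1.484×10^-5) = 0.7006 m³/s
Check: V = 3.19 m/s, Re = 1.71×10^6, f = 0.01071, h_f = 17.1 m ≈ 17.1 m ✓

Q ≈ 0.701 m³/s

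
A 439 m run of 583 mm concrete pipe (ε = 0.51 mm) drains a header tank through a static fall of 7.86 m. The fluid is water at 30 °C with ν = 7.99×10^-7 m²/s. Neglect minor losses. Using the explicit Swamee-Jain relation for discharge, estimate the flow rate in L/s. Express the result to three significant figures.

Swamee-Jain (Type II): Q = -0.965·√(gD⁵h_f/L)·ln[ε/(3.7D) + √(3.17ν²L/(gD³h_f))]
√(gD⁵h_f/L) = √(9.81·0.583⁵·7.86/439) = 0.1088
ε/(3.7D) = 2.36×10^-4; √(3.17ν²L/(gD³h_f)) = 7.63×10^-6
Q = -0.965·0.1088·ln(2.441×10^-4) = 0.8730 m³/s
Check: V = 3.27 m/s, Re = 2.39×10^6, f = 0.01921, h_f = 7.89 m ≈ 7.86 m ✓

Q ≈ 873 L/s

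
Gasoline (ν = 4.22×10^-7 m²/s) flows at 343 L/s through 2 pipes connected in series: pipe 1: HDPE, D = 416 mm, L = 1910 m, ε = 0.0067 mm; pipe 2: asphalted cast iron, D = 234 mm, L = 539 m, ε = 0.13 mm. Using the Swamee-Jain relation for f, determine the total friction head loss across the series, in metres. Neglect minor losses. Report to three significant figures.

Pipe 1: V = 2.524 m/s, Re = 2.49×10^6, ε/D = 1.61×10^-5, f = 0.01067, h_1 = f(L/D)V²/2g = 15.90 m
Pipe 2: V = 7.976 m/s, Re = 4.42×10^6, ε/D = 5.56×10^-4, f = 0.01725, h_2 = f(L/D)V²/2g = 128.9 m
Series → Q common, losses add: H = Σh = 144.8 m

H ≈ 145 m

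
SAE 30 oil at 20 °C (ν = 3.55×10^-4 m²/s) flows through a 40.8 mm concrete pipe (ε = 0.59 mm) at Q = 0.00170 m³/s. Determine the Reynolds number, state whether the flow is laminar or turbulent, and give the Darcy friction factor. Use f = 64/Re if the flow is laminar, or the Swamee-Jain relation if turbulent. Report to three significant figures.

Re ≈ 149; laminar; f = 64/Re ≈ 0.428

V = 4Q/(πD²) = 1.300 m/s
Re = VD/ν = 1.300·0.0408/3.55×10^-4 = 149
Re < 2300 → laminar → f = 64/Re = 0.4283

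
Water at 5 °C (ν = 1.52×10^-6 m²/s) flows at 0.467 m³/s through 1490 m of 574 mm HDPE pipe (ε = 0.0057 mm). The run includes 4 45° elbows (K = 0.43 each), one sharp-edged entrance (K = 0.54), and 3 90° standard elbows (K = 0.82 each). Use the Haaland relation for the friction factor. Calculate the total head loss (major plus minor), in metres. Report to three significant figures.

V = 4Q/(πD²) = 1.805 m/s; V²/2g = 0.1660 m
Re = 6.82×10^5, ε/D = 9.93×10^-6 → f = 0.01251 (Haaland)
Major: h_f = f(L/D)·V²/2g = 0.01251·2596·0.1660 = 5.390 m
Minor: ΣK = 4.72; h_m = ΣK·V²/2g = 0.7835 m
Total H_L = 5.390 + 0.7835 = 6.173 m

H_L ≈ 6.17 m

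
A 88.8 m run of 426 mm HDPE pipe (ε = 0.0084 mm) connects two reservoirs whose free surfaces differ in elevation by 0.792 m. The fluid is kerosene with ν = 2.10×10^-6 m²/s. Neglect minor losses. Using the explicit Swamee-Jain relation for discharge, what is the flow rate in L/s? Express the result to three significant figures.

Swamee-Jain (Type II): Q = -0.965·√(gD⁵h_f/L)·ln[ε/(3.7D) + √(3.17ν²L/(gD³h_f))]
√(gD⁵h_f/L) = √(9.81·0.426⁵·0.792/88.8) = 0.03504
ε/(3.7D) = 5.33×10^-6; √(3.17ν²L/(gD³h_f)) = 4.55×10^-5
Q = -0.965·0.03504·ln(5.079×10^-5) = 0.3343 m³/s
Check: V = 2.35 m/s, Re = 4.76×10^5, f = 0.01351, h_f = 0.790 m ≈ 0.792 m ✓

Q ≈ 334 L/s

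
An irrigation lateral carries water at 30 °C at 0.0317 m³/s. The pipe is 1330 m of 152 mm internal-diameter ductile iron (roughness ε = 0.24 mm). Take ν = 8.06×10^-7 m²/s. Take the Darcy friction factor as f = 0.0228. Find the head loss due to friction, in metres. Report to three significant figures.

V = 4Q/(πD²) = 4·0.0317/(π·0.152²) = 1.747 m/s
h_f = f(L/D)V²/(2g) = 0.02280·(1330/0.152)·1.747²/(2·9.81) = 31.03 m

h_f ≈ 31.0 m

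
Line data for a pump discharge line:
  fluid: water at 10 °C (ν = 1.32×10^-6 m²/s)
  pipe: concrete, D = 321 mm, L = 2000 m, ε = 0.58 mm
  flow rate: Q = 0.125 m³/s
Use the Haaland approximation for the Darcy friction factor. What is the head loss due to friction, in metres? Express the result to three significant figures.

h_f ≈ 17.7 m

V = 4Q/(πD²) = 4·0.125/(π·0.321²) = 1.545 m/s
Re = VD/ν = 1.545·0.321/1.32×10^-6 = 3.76×10^5 → turbulent
ε/D = 0.58/321 = 0.00181
Haaland: f = 0.02330
h_f = f(L/D)V²/(2g) = 0.02330·(2000/0.321)·1.545²/(2·9.81) = 17.66 m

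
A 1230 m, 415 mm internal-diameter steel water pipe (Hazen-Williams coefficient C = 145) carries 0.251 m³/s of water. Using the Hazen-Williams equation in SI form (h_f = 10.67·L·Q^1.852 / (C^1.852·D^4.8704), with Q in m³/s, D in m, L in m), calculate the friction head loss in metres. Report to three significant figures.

h_f ≈ 7.31 m

h_f = 10.67·1230·0.251^1.852 / (145^1.852·0.415^4.8704) = 7.306 m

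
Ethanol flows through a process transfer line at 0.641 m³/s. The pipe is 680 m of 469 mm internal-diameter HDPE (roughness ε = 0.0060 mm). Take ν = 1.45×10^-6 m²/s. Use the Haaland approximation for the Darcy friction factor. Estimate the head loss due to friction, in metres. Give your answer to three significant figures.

h_f ≈ 11.7 m

V = 4Q/(πD²) = 4·0.641/(π·0.469²) = 3.710 m/s
Re = VD/ν = 3.710·0.469/1.45×10^-6 = 1.20×10^6 → turbulent
ε/D = 0.0060/469 = 1.28×10^-5
Haaland: f = 0.01151
h_f = f(L/D)V²/(2g) = 0.01151·(680/0.469)·3.710²/(2·9.81) = 11.71 m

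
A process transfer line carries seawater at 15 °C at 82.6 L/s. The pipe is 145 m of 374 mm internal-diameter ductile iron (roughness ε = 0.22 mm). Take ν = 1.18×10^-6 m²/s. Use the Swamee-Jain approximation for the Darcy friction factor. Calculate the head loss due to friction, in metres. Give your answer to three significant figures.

V = 4Q/(πD²) = 4·0.0826/(π·0.374²) = 0.7519 m/s
Re = VD/ν = 0.7519·0.374/1.18×10^-6 = 2.38×10^5 → turbulent
ε/D = 0.22/374 = 5.88×10^-4
Swamee-Jain: f = 0.01912
h_f = f(L/D)V²/(2g) = 0.01912·(145/0.374)·0.7519²/(2·9.81) = 0.2136 m

h_f ≈ 0.214 m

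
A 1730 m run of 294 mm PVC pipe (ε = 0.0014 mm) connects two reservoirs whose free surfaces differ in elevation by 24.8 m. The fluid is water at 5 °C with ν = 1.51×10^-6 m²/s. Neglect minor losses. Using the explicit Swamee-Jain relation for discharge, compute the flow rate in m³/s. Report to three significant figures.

Swamee-Jain (Type II): Q = -0.965·√(gD⁵h_f/L)·ln[ε/(3.7D) + √(3.17ν²L/(gD³h_f))]
√(gD⁵h_f/L) = √(9.81·0.294⁵·24.8/1730) = 0.01758
ε/(3.7D) = 1.29×10^-6; √(3.17ν²L/(gD³h_f)) = 4.50×10^-5
Q = -0.965·0.01758·ln(4.626×10^-5) = 0.1693 m³/s
Check: V = 2.49 m/s, Re = 4.86×10^5, f = 0.01324, h_f = 24.7 m ≈ 24.8 m ✓

Q ≈ 0.169 m³/s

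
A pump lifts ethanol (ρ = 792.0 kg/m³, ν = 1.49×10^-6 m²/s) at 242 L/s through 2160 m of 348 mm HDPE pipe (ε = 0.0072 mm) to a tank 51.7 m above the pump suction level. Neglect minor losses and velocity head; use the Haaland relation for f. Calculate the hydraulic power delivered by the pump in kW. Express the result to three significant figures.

P_hyd ≈ 147 kW

V = 4Q/(πD²) = 2.544 m/s; Re = 5.94×10^5; ε/D = 2.07×10^-5; f = 0.01294
h_f = f(L/D)V²/2g = 26.51 m
Total head H = z + h_f = 51.7 + 26.51 = 78.21 m
P_hyd = ρgQH = 792.0·9.81·0.242·78.21 = 147.0 kW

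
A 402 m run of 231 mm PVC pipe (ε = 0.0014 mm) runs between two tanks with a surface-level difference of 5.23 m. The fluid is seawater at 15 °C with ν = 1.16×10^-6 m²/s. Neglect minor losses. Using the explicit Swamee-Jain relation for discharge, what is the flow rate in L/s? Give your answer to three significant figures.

Q ≈ 86.9 L/s

Swamee-Jain (Type II): Q = -0.965·√(gD⁵h_f/L)·ln[ε/(3.7D) + √(3.17ν²L/(gD³h_f))]
√(gD⁵h_f/L) = √(9.81·0.231⁵·5.23/402) = 0.009162
ε/(3.7D) = 1.64×10^-6; √(3.17ν²L/(gD³h_f)) = 5.21×10^-5
Q = -0.965·0.009162·ln(5.371×10^-5) = 0.08693 m³/s
Check: V = 2.07 m/s, Re = 4.13×10^5, f = 0.01364, h_f = 5.20 m ≈ 5.23 m ✓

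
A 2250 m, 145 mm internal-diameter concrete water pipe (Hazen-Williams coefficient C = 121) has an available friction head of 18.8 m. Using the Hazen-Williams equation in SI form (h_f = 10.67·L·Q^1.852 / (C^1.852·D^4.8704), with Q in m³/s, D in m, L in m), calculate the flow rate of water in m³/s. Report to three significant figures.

Q ≈ 0.0159 m³/s

Rearranging: Q = [h_f·C^1.852·D^4.8704 / (10.67·L)]^(1/1.852)
Q = [18.8·121^1.852·0.145^4.8704 / (10.67·2250)]^0.540 = 0.01585 m³/s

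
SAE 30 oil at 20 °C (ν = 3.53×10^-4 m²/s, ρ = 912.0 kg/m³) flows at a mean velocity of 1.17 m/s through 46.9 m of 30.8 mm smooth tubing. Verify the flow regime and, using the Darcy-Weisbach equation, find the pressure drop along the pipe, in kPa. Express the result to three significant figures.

Re = VD/ν = 1.17·0.03080/3.53×10^-4 = 102 → laminar (Re < 2300)
f = 64/Re = 0.6269
h_f = f(L/D)V²/(2g) = 0.6269·(46.9/0.03080)·1.17²/(2·9.81) = 66.61 m
Δp = ρg·h_f = 912.0·9.81·66.61 = 595.9 kPa

Δp ≈ 596 kPa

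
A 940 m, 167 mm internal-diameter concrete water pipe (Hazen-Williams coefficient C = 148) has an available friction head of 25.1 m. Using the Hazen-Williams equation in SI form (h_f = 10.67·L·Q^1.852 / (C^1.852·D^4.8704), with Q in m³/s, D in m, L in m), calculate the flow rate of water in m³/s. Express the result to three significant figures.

Rearranging: Q = [h_f·C^1.852·D^4.8704 / (10.67·L)]^(1/1.852)
Q = [25.1·148^1.852·0.167^4.8704 / (10.67·940)]^0.540 = 0.05265 m³/s

Q ≈ 0.0526 m³/s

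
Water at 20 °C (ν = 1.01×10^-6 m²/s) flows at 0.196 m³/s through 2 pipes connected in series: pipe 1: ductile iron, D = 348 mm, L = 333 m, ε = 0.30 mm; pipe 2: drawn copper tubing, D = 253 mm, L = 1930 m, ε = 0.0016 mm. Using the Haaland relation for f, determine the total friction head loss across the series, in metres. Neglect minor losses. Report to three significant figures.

Pipe 1: V = 2.061 m/s, Re = 7.10×10^5, ε/D = 8.62×10^-4, f = 0.01940, h_1 = f(L/D)V²/2g = 4.017 m
Pipe 2: V = 3.899 m/s, Re = 9.77×10^5, ε/D = 6.32×10^-6, f = 0.01174, h_2 = f(L/D)V²/2g = 69.39 m
Series → Q common, losses add: H = Σh = 73.41 m

H ≈ 73.4 m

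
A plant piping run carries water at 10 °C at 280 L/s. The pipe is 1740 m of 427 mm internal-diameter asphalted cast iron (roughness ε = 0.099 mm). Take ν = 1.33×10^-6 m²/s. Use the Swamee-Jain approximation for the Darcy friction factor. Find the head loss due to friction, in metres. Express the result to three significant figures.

V = 4Q/(πD²) = 4·0.280/(π·0.427²) = 1.955 m/s
Re = VD/ν = 1.955·0.427/1.33×10^-6 = 6.28×10^5 → turbulent
ε/D = 0.099/427 = 2.32×10^-4
Swamee-Jain: f = 0.01554
h_f = f(L/D)V²/(2g) = 0.01554·(1740/0.427)·1.955²/(2·9.81) = 12.34 m

h_f ≈ 12.3 m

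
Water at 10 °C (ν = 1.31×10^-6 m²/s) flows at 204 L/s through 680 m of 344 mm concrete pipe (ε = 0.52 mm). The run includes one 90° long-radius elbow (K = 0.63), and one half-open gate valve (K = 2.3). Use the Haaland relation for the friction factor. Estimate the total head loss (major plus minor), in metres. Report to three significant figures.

V = 4Q/(πD²) = 2.195 m/s; V²/2g = 0.2456 m
Re = 5.76×10^5, ε/D = 0.00151 → f = 0.02215 (Haaland)
Major: h_f = f(L/D)·V²/2g = 0.02215·1977·0.2456 = 10.75 m
Minor: ΣK = 2.93; h_m = ΣK·V²/2g = 0.7195 m
Total H_L = 10.75 + 0.7195 = 11.47 m

H_L ≈ 11.5 m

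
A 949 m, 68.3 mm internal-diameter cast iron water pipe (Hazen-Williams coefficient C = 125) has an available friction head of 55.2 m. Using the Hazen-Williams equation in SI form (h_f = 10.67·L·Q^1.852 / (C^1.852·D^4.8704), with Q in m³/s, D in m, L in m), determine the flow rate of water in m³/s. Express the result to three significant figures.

Rearranging: Q = [h_f·C^1.852·D^4.8704 / (10.67·L)]^(1/1.852)
Q = [55.2·125^1.852·0.0683^4.8704 / (10.67·949)]^0.540 = 0.006449 m³/s

Q ≈ 0.00645 m³/s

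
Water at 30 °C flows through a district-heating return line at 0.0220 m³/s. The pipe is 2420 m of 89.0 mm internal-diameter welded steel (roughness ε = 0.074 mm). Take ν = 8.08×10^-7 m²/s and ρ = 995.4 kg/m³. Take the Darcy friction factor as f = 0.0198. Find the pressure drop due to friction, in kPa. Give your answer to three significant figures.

V = 4Q/(πD²) = 4·0.0220/(π·0.0890²) = 3.536 m/s
h_f = f(L/D)V²/(2g) = 0.01980·(2420/0.0890)·3.536²/(2·9.81) = 343.2 m
Δp = ρg·h_f = 995.4·9.81·343.2 = 3351 kPa

Δp ≈ 3350 kPa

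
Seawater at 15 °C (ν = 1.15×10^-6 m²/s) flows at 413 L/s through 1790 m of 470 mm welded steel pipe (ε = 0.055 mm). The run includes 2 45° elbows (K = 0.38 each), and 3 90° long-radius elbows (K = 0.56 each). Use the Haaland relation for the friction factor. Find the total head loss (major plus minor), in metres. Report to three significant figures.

H_L ≈ 15.7 m

V = 4Q/(πD²) = 2.380 m/s; V²/2g = 0.2888 m
Re = 9.73×10^5, ε/D = 1.17×10^-4 → f = 0.01360 (Haaland)
Major: h_f = f(L/D)·V²/2g = 0.01360·3809·0.2888 = 14.96 m
Minor: ΣK = 2.44; h_m = ΣK·V²/2g = 0.7047 m
Total H_L = 14.96 + 0.7047 = 15.66 m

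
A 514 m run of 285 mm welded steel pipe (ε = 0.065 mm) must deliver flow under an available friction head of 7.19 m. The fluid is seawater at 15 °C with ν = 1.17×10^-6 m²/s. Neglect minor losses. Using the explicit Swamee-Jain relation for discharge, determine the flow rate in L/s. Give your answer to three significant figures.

Swamee-Jain (Type II): Q = -0.965·√(gD⁵h_f/L)·ln[ε/(3.7D) + √(3.17ν²L/(gD³h_f))]
√(gD⁵h_f/L) = √(9.81·0.285⁵·7.19/514) = 0.01606
ε/(3.7D) = 6.16×10^-5; √(3.17ν²L/(gD³h_f)) = 3.70×10^-5
Q = -0.965·0.01606·ln(9.860×10^-5) = 0.1430 m³/s
Check: V = 2.24 m/s, Re = 5.46×10^5, f = 0.01566, h_f = 7.23 m ≈ 7.19 m ✓

Q ≈ 143 L/s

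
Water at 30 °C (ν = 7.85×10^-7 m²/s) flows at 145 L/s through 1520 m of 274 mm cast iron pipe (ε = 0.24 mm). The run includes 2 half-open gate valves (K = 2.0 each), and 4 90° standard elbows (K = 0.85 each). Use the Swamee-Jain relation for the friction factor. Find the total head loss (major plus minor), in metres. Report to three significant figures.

V = 4Q/(πD²) = 2.459 m/s; V²/2g = 0.3082 m
Re = 8.58×10^5, ε/D = 8.76×10^-4 → f = 0.01950 (Swamee-Jain)
Major: h_f = f(L/D)·V²/2g = 0.01950·5547·0.3082 = 33.35 m
Minor: ΣK = 7.40; h_m = ΣK·V²/2g = 2.281 m
Total H_L = 33.35 + 2.281 = 35.63 m

H_L ≈ 35.6 m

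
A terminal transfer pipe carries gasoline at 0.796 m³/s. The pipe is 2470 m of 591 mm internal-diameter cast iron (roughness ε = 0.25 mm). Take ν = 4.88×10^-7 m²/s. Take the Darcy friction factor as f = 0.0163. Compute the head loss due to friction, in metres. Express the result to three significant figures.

V = 4Q/(πD²) = 4·0.796/(π·0.591²) = 2.902 m/s
h_f = f(L/D)V²/(2g) = 0.01630·(2470/0.591)·2.902²/(2·9.81) = 29.23 m

h_f ≈ 29.2 m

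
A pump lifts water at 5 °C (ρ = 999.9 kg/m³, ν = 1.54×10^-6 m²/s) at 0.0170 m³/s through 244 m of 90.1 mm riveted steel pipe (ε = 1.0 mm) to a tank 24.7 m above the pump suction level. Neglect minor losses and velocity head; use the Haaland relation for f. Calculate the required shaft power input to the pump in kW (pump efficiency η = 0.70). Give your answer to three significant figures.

V = 4Q/(πD²) = 2.666 m/s; Re = 1.56×10^5; ε/D = 0.0111; f = 0.03969
h_f = f(L/D)V²/2g = 38.95 m
Total head H = z + h_f = 24.7 + 38.95 = 63.65 m
P_hyd = ρgQH = 999.9·9.81·0.0170·63.65 = 10.61 kW
P_shaft = P_hyd/η = 10.61/0.70 = 15.16 kW

P_shaft ≈ 15.2 kW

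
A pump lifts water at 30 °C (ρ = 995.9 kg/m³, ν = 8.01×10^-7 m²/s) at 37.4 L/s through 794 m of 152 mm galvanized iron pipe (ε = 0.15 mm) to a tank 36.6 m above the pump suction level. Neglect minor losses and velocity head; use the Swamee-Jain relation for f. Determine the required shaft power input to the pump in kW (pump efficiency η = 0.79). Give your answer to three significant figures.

P_shaft ≈ 27.6 kW

V = 4Q/(πD²) = 2.061 m/s; Re = 3.91×10^5; ε/D = 9.87×10^-4; f = 0.02047
h_f = f(L/D)V²/2g = 23.15 m
Total head H = z + h_f = 36.6 + 23.15 = 59.75 m
P_hyd = ρgQH = 995.9·9.81·0.0374·59.75 = 21.83 kW
P_shaft = P_hyd/η = 21.83/0.79 = 27.63 kW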